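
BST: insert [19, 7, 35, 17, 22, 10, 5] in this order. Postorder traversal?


Root = 19; build tree by BST insertion.
Postorder traversal: [5, 10, 17, 7, 22, 35, 19]


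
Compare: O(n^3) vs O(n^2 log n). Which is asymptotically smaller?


n^2 log n grows slower than cubic
O(n^2 log n) is asymptotically smaller; O(n^3) grows faster


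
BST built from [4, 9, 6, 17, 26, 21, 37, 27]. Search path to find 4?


BST root = 4
Search for 4: compare at each node
Path: [4]


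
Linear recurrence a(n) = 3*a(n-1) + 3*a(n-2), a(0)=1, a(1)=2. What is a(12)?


Build bottom-up:
...a(10)=373734, a(11)=1416933, a(12)=3*1416933+3*373734=5372001


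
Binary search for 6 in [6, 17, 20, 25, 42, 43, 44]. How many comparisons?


Search for 6:
[0,6] mid=3 arr[3]=25
[0,2] mid=1 arr[1]=17
[0,0] mid=0 arr[0]=6
Total: 3 comparisons


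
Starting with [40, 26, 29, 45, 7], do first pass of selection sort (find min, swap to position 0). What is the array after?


After one pass: [7, 26, 29, 45, 40]


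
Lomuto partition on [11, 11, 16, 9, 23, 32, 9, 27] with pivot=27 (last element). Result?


Elements <= 27 go left of pivot.
Result: [11, 11, 16, 9, 23, 9, 27, 32], pivot at index 6


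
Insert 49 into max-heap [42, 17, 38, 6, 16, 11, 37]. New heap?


Append 49: [42, 17, 38, 6, 16, 11, 37, 49]
Bubble up: swap idx 7(49) with idx 3(6); swap idx 3(49) with idx 1(17); swap idx 1(49) with idx 0(42)
Result: [49, 42, 38, 17, 16, 11, 37, 6]


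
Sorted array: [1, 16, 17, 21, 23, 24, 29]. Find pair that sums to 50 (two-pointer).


Two pointers: lo=0, hi=6
Found pair: (21, 29) summing to 50


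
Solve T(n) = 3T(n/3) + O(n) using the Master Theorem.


a=3, b=3, c=1. log_3(3)=1 = c=1. Case 2: O(n^c log n) = O(n log n)
Complexity: O(n log n)


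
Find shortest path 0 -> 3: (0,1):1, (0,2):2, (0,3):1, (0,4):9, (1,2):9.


Dijkstra from 0:
Distances: {0: 0, 1: 1, 2: 2, 3: 1, 4: 9}
Shortest distance to 3 = 1, path = [0, 3]


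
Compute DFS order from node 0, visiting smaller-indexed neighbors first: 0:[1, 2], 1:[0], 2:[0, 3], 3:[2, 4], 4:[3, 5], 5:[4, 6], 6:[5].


DFS stack-based: start with [0]
Visit order: [0, 1, 2, 3, 4, 5, 6]


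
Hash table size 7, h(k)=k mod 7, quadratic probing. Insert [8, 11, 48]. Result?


Insertions: 8->slot 1; 11->slot 4; 48->slot 6
Table: [None, 8, None, None, 11, None, 48]


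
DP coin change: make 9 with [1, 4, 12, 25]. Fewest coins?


dp[0]=0; dp[i]=1+min(dp[i-c] for c in coins)
...dp[4]=1, dp[5]=2, dp[6]=3, dp[7]=4, dp[8]=2, dp[9]=3
Minimum coins for 9 = 3


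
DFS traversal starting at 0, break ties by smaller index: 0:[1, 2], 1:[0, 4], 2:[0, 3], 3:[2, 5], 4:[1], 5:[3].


DFS stack-based: start with [0]
Visit order: [0, 1, 4, 2, 3, 5]


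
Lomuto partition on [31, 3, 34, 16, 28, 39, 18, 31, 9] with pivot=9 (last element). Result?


Elements <= 9 go left of pivot.
Result: [3, 9, 34, 16, 28, 39, 18, 31, 31], pivot at index 1


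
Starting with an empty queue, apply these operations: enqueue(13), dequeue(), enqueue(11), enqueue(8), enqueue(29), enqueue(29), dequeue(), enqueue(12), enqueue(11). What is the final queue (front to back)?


enqueue(13) -> [13]
dequeue() returns 13 -> []
enqueue(11) -> [11]
enqueue(8) -> [11, 8]
enqueue(29) -> [11, 8, 29]
enqueue(29) -> [11, 8, 29, 29]
dequeue() returns 11 -> [8, 29, 29]
enqueue(12) -> [8, 29, 29, 12]
enqueue(11) -> [8, 29, 29, 12, 11]
Final queue (front to back): [8, 29, 29, 12, 11]


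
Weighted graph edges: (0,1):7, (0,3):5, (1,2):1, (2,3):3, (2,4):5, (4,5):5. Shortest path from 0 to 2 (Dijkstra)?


Dijkstra from 0:
Distances: {0: 0, 1: 7, 2: 8, 3: 5, 4: 13, 5: 18}
Shortest distance to 2 = 8, path = [0, 3, 2]


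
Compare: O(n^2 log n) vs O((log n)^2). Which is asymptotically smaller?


polylogarithmic grows slower than n^2 log n
O((log n)^2) is asymptotically smaller; O(n^2 log n) grows faster


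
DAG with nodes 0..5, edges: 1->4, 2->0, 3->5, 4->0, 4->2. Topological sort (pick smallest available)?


Kahn's algorithm, process smallest node first
Order: [1, 3, 4, 2, 0, 5]


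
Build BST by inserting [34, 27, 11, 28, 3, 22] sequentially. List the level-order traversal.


Root = 34; build tree by BST insertion.
Level-Order traversal: [34, 27, 11, 28, 3, 22]


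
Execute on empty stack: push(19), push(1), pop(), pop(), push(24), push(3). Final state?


push(19) -> [19]
push(1) -> [19, 1]
pop() returns 1 -> [19]
pop() returns 19 -> []
push(24) -> [24]
push(3) -> [24, 3]
Final stack (bottom to top): [24, 3]


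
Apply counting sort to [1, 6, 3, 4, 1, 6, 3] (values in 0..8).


Count array: [0, 2, 0, 2, 1, 0, 2, 0, 0]
Reconstruct: [1, 1, 3, 3, 4, 6, 6]


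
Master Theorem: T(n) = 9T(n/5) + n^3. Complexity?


a=9, b=5, c=3. log_5(9)=1.365 < c=3. Case 3: O(n^c) = O(n^3)
Complexity: O(n^3)


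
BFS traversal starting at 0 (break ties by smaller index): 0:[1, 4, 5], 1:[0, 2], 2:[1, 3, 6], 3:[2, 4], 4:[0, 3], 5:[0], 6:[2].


BFS queue: start with [0]
Visit order: [0, 1, 4, 5, 2, 3, 6]


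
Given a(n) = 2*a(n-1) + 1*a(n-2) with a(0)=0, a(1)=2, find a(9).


Build bottom-up:
...a(7)=338, a(8)=816, a(9)=2*816+1*338=1970


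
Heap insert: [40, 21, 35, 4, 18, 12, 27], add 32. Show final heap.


Append 32: [40, 21, 35, 4, 18, 12, 27, 32]
Bubble up: swap idx 7(32) with idx 3(4); swap idx 3(32) with idx 1(21)
Result: [40, 32, 35, 21, 18, 12, 27, 4]


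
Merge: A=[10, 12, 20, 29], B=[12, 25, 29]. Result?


Compare heads, take smaller each step.
Merged: [10, 12, 12, 20, 25, 29, 29]


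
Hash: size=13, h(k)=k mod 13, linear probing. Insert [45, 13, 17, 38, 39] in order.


Insertions: 45->slot 6; 13->slot 0; 17->slot 4; 38->slot 12; 39->slot 1
Table: [13, 39, None, None, 17, None, 45, None, None, None, None, None, 38]


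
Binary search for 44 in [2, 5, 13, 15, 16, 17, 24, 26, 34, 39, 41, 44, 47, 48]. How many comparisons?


Search for 44:
[0,13] mid=6 arr[6]=24
[7,13] mid=10 arr[10]=41
[11,13] mid=12 arr[12]=47
[11,11] mid=11 arr[11]=44
Total: 4 comparisons


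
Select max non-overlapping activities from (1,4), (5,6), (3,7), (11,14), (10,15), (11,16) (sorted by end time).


Greedy: pick earliest-ending, then skip overlaps.
Selected (3 activities): [(1, 4), (5, 6), (11, 14)]


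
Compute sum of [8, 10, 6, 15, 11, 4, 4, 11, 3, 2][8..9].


Prefix sums: [0, 8, 18, 24, 39, 50, 54, 58, 69, 72, 74]
Sum[8..9] = prefix[10] - prefix[8] = 74 - 69 = 5


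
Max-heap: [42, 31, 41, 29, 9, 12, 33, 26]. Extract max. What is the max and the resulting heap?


Max = 42
Replace root with last, heapify down
Resulting heap: [41, 31, 33, 29, 9, 12, 26]


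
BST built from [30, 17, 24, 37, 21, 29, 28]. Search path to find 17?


BST root = 30
Search for 17: compare at each node
Path: [30, 17]


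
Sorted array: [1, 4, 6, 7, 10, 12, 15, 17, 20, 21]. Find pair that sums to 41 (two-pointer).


Two pointers: lo=0, hi=9
Found pair: (20, 21) summing to 41


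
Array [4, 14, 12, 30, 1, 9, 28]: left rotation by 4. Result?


Left rotate by 4: [1, 9, 28, 4, 14, 12, 30]


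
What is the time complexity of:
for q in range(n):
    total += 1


Per nesting level: O(n) = O(n)
Complexity: O(n)


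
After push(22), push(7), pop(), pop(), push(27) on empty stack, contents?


push(22) -> [22]
push(7) -> [22, 7]
pop() returns 7 -> [22]
pop() returns 22 -> []
push(27) -> [27]
Final stack (bottom to top): [27]


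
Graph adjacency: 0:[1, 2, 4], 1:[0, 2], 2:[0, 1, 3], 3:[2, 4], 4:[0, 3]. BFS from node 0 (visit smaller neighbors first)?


BFS queue: start with [0]
Visit order: [0, 1, 2, 4, 3]


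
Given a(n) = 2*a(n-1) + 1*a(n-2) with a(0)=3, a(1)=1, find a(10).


Build bottom-up:
...a(8)=915, a(9)=2209, a(10)=2*2209+1*915=5333


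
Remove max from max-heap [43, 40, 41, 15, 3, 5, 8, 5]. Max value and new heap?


Max = 43
Replace root with last, heapify down
Resulting heap: [41, 40, 8, 15, 3, 5, 5]


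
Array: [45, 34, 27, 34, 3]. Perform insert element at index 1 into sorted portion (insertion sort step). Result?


After one pass: [34, 45, 27, 34, 3]


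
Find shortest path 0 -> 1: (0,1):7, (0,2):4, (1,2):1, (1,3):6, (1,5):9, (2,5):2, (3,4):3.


Dijkstra from 0:
Distances: {0: 0, 1: 5, 2: 4, 3: 11, 4: 14, 5: 6}
Shortest distance to 1 = 5, path = [0, 2, 1]


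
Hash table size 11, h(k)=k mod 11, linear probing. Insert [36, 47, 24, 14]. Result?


Insertions: 36->slot 3; 47->slot 4; 24->slot 2; 14->slot 5
Table: [None, None, 24, 36, 47, 14, None, None, None, None, None]


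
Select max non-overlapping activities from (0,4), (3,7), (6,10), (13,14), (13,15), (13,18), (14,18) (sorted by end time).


Greedy: pick earliest-ending, then skip overlaps.
Selected (4 activities): [(0, 4), (6, 10), (13, 14), (14, 18)]


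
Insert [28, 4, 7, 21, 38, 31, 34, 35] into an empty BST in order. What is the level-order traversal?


Root = 28; build tree by BST insertion.
Level-Order traversal: [28, 4, 38, 7, 31, 21, 34, 35]


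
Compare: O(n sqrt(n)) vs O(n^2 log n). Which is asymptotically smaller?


n^1.5 grows slower than n^2 log n
O(n sqrt(n)) is asymptotically smaller; O(n^2 log n) grows faster


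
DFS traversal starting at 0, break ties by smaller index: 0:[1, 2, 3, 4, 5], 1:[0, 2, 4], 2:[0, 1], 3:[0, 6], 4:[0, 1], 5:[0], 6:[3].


DFS stack-based: start with [0]
Visit order: [0, 1, 2, 4, 3, 6, 5]


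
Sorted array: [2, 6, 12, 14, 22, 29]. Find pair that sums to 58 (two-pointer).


Two pointers: lo=0, hi=5
No pair sums to 58


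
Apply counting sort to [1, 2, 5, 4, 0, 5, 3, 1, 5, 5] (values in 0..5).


Count array: [1, 2, 1, 1, 1, 4]
Reconstruct: [0, 1, 1, 2, 3, 4, 5, 5, 5, 5]


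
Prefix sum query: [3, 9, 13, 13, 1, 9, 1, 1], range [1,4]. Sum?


Prefix sums: [0, 3, 12, 25, 38, 39, 48, 49, 50]
Sum[1..4] = prefix[5] - prefix[1] = 39 - 3 = 36


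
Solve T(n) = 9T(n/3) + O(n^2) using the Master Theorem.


a=9, b=3, c=2. log_3(9)=2 = c=2. Case 2: O(n^c log n) = O(n^2 log n)
Complexity: O(n^2 log n)


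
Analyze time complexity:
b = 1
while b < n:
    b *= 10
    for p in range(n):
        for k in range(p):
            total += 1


Per nesting level: O(log n) * O(n) * O(n) [triangular over p] = O(n^2 log n)
Complexity: O(n^2 log n)


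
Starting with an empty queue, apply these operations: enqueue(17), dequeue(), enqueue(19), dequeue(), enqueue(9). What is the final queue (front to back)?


enqueue(17) -> [17]
dequeue() returns 17 -> []
enqueue(19) -> [19]
dequeue() returns 19 -> []
enqueue(9) -> [9]
Final queue (front to back): [9]


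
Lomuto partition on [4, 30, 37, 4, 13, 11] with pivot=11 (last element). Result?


Elements <= 11 go left of pivot.
Result: [4, 4, 11, 30, 13, 37], pivot at index 2


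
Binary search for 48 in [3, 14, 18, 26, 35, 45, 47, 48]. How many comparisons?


Search for 48:
[0,7] mid=3 arr[3]=26
[4,7] mid=5 arr[5]=45
[6,7] mid=6 arr[6]=47
[7,7] mid=7 arr[7]=48
Total: 4 comparisons


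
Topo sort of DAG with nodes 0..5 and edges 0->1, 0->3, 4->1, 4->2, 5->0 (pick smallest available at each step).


Kahn's algorithm, process smallest node first
Order: [4, 2, 5, 0, 1, 3]


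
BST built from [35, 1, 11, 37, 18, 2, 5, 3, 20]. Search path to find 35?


BST root = 35
Search for 35: compare at each node
Path: [35]


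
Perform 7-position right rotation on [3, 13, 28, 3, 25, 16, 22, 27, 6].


Right rotate by 7: [28, 3, 25, 16, 22, 27, 6, 3, 13]


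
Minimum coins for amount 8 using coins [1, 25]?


dp[0]=0; dp[i]=1+min(dp[i-c] for c in coins)
...dp[3]=3, dp[4]=4, dp[5]=5, dp[6]=6, dp[7]=7, dp[8]=8
Minimum coins for 8 = 8


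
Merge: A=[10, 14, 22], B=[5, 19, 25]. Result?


Compare heads, take smaller each step.
Merged: [5, 10, 14, 19, 22, 25]


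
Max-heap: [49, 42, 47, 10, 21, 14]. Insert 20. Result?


Append 20: [49, 42, 47, 10, 21, 14, 20]
Bubble up: no swaps needed
Result: [49, 42, 47, 10, 21, 14, 20]


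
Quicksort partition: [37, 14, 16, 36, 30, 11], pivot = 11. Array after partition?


Elements <= 11 go left of pivot.
Result: [11, 14, 16, 36, 30, 37], pivot at index 0


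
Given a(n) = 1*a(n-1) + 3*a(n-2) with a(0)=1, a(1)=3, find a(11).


Build bottom-up:
...a(9)=2175, a(10)=5001, a(11)=1*5001+3*2175=11526


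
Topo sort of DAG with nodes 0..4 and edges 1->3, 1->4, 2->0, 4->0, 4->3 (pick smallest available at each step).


Kahn's algorithm, process smallest node first
Order: [1, 2, 4, 0, 3]


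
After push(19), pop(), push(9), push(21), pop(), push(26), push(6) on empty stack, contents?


push(19) -> [19]
pop() returns 19 -> []
push(9) -> [9]
push(21) -> [9, 21]
pop() returns 21 -> [9]
push(26) -> [9, 26]
push(6) -> [9, 26, 6]
Final stack (bottom to top): [9, 26, 6]


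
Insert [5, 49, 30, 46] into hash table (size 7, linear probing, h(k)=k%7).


Insertions: 5->slot 5; 49->slot 0; 30->slot 2; 46->slot 4
Table: [49, None, 30, None, 46, 5, None]


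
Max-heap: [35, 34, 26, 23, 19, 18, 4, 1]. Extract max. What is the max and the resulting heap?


Max = 35
Replace root with last, heapify down
Resulting heap: [34, 23, 26, 1, 19, 18, 4]


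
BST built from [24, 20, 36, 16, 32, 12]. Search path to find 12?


BST root = 24
Search for 12: compare at each node
Path: [24, 20, 16, 12]


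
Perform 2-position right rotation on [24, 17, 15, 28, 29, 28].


Right rotate by 2: [29, 28, 24, 17, 15, 28]


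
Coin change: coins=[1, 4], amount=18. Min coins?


dp[0]=0; dp[i]=1+min(dp[i-c] for c in coins)
...dp[13]=4, dp[14]=5, dp[15]=6, dp[16]=4, dp[17]=5, dp[18]=6
Minimum coins for 18 = 6


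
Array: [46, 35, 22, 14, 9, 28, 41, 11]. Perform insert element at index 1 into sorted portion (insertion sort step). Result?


After one pass: [35, 46, 22, 14, 9, 28, 41, 11]


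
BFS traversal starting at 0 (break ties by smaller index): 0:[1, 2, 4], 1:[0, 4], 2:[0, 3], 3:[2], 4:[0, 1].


BFS queue: start with [0]
Visit order: [0, 1, 2, 4, 3]


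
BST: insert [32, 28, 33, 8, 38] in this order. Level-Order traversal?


Root = 32; build tree by BST insertion.
Level-Order traversal: [32, 28, 33, 8, 38]


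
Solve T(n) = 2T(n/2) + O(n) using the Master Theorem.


a=2, b=2, c=1. log_2(2)=1 = c=1. Case 2: O(n^c log n) = O(n log n)
Complexity: O(n log n)


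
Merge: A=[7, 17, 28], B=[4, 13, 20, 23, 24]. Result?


Compare heads, take smaller each step.
Merged: [4, 7, 13, 17, 20, 23, 24, 28]


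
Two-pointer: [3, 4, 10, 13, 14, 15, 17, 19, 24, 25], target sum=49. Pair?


Two pointers: lo=0, hi=9
Found pair: (24, 25) summing to 49


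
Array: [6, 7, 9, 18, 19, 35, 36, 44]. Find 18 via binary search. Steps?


Search for 18:
[0,7] mid=3 arr[3]=18
Total: 1 comparisons


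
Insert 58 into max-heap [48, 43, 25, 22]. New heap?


Append 58: [48, 43, 25, 22, 58]
Bubble up: swap idx 4(58) with idx 1(43); swap idx 1(58) with idx 0(48)
Result: [58, 48, 25, 22, 43]


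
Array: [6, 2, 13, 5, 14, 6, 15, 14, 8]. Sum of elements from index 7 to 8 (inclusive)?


Prefix sums: [0, 6, 8, 21, 26, 40, 46, 61, 75, 83]
Sum[7..8] = prefix[9] - prefix[7] = 83 - 61 = 22


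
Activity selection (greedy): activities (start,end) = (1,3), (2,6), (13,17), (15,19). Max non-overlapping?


Greedy: pick earliest-ending, then skip overlaps.
Selected (2 activities): [(1, 3), (13, 17)]


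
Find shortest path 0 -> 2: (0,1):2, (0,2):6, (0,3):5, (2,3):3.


Dijkstra from 0:
Distances: {0: 0, 1: 2, 2: 6, 3: 5}
Shortest distance to 2 = 6, path = [0, 2]


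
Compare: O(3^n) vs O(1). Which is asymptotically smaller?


constant grows slower than exponential (base 3)
O(1) is asymptotically smaller; O(3^n) grows faster


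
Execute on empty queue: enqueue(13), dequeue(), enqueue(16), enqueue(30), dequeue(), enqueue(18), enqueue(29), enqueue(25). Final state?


enqueue(13) -> [13]
dequeue() returns 13 -> []
enqueue(16) -> [16]
enqueue(30) -> [16, 30]
dequeue() returns 16 -> [30]
enqueue(18) -> [30, 18]
enqueue(29) -> [30, 18, 29]
enqueue(25) -> [30, 18, 29, 25]
Final queue (front to back): [30, 18, 29, 25]


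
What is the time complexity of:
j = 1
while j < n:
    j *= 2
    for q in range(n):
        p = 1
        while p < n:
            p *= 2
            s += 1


Per nesting level: O(log n) * O(n) * O(log n) = O(n (log n)^2)
Complexity: O(n (log n)^2)


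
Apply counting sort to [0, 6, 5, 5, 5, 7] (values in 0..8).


Count array: [1, 0, 0, 0, 0, 3, 1, 1, 0]
Reconstruct: [0, 5, 5, 5, 6, 7]


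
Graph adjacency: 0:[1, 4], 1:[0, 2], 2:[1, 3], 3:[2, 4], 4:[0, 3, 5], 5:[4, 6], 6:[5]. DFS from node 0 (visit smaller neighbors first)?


DFS stack-based: start with [0]
Visit order: [0, 1, 2, 3, 4, 5, 6]


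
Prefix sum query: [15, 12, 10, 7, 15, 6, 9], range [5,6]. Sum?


Prefix sums: [0, 15, 27, 37, 44, 59, 65, 74]
Sum[5..6] = prefix[7] - prefix[5] = 74 - 59 = 15


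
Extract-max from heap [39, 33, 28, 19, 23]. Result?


Max = 39
Replace root with last, heapify down
Resulting heap: [33, 23, 28, 19]


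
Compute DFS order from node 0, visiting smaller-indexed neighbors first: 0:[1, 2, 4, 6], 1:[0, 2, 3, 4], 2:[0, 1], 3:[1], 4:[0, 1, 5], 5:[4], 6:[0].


DFS stack-based: start with [0]
Visit order: [0, 1, 2, 3, 4, 5, 6]


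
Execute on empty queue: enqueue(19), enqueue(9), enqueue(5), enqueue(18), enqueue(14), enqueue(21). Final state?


enqueue(19) -> [19]
enqueue(9) -> [19, 9]
enqueue(5) -> [19, 9, 5]
enqueue(18) -> [19, 9, 5, 18]
enqueue(14) -> [19, 9, 5, 18, 14]
enqueue(21) -> [19, 9, 5, 18, 14, 21]
Final queue (front to back): [19, 9, 5, 18, 14, 21]


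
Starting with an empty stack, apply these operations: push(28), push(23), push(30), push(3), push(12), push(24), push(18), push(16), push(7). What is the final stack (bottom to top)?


push(28) -> [28]
push(23) -> [28, 23]
push(30) -> [28, 23, 30]
push(3) -> [28, 23, 30, 3]
push(12) -> [28, 23, 30, 3, 12]
push(24) -> [28, 23, 30, 3, 12, 24]
push(18) -> [28, 23, 30, 3, 12, 24, 18]
push(16) -> [28, 23, 30, 3, 12, 24, 18, 16]
push(7) -> [28, 23, 30, 3, 12, 24, 18, 16, 7]
Final stack (bottom to top): [28, 23, 30, 3, 12, 24, 18, 16, 7]


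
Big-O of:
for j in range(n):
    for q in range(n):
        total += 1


Per nesting level: O(n) * O(n) = O(n^2)
Complexity: O(n^2)


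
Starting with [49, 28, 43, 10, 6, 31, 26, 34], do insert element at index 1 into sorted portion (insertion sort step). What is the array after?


After one pass: [28, 49, 43, 10, 6, 31, 26, 34]


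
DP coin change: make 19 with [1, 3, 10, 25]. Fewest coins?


dp[0]=0; dp[i]=1+min(dp[i-c] for c in coins)
...dp[14]=3, dp[15]=4, dp[16]=3, dp[17]=4, dp[18]=5, dp[19]=4
Minimum coins for 19 = 4


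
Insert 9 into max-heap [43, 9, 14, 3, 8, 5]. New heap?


Append 9: [43, 9, 14, 3, 8, 5, 9]
Bubble up: no swaps needed
Result: [43, 9, 14, 3, 8, 5, 9]


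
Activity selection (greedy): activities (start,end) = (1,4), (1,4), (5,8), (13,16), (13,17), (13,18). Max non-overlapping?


Greedy: pick earliest-ending, then skip overlaps.
Selected (3 activities): [(1, 4), (5, 8), (13, 16)]


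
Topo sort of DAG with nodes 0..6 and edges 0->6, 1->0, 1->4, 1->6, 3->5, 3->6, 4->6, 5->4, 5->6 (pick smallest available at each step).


Kahn's algorithm, process smallest node first
Order: [1, 0, 2, 3, 5, 4, 6]


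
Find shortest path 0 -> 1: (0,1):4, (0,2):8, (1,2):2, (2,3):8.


Dijkstra from 0:
Distances: {0: 0, 1: 4, 2: 6, 3: 14}
Shortest distance to 1 = 4, path = [0, 1]


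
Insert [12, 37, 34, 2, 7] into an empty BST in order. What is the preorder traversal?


Root = 12; build tree by BST insertion.
Preorder traversal: [12, 2, 7, 37, 34]


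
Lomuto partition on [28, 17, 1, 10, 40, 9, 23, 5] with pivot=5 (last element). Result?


Elements <= 5 go left of pivot.
Result: [1, 5, 28, 10, 40, 9, 23, 17], pivot at index 1


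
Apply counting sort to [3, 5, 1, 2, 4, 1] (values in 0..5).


Count array: [0, 2, 1, 1, 1, 1]
Reconstruct: [1, 1, 2, 3, 4, 5]


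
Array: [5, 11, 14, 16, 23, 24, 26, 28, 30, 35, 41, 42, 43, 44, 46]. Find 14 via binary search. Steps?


Search for 14:
[0,14] mid=7 arr[7]=28
[0,6] mid=3 arr[3]=16
[0,2] mid=1 arr[1]=11
[2,2] mid=2 arr[2]=14
Total: 4 comparisons


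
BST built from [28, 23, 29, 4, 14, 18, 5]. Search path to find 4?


BST root = 28
Search for 4: compare at each node
Path: [28, 23, 4]


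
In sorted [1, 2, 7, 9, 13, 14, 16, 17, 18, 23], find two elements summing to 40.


Two pointers: lo=0, hi=9
Found pair: (17, 23) summing to 40


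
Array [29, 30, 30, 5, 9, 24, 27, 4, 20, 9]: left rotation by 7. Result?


Left rotate by 7: [4, 20, 9, 29, 30, 30, 5, 9, 24, 27]


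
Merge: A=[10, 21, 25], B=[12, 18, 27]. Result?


Compare heads, take smaller each step.
Merged: [10, 12, 18, 21, 25, 27]


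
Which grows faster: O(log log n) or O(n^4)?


double-logarithmic grows slower than quartic
O(log log n) is asymptotically smaller; O(n^4) grows faster


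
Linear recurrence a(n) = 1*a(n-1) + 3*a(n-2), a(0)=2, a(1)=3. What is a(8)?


Build bottom-up:
...a(6)=234, a(7)=531, a(8)=1*531+3*234=1233


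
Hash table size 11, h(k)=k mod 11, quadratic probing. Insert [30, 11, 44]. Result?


Insertions: 30->slot 8; 11->slot 0; 44->slot 1
Table: [11, 44, None, None, None, None, None, None, 30, None, None]


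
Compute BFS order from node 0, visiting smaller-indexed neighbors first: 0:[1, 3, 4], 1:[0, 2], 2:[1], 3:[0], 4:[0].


BFS queue: start with [0]
Visit order: [0, 1, 3, 4, 2]


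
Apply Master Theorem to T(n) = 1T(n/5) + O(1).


a=1, b=5, c=0. log_5(1)=0 = c=0. Case 2: O(n^c log n) = O(log n)
Complexity: O(log n)


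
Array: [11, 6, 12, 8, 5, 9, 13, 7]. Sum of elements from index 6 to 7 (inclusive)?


Prefix sums: [0, 11, 17, 29, 37, 42, 51, 64, 71]
Sum[6..7] = prefix[8] - prefix[6] = 71 - 51 = 20


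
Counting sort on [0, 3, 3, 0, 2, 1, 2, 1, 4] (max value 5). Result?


Count array: [2, 2, 2, 2, 1, 0]
Reconstruct: [0, 0, 1, 1, 2, 2, 3, 3, 4]


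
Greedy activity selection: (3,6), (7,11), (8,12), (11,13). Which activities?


Greedy: pick earliest-ending, then skip overlaps.
Selected (3 activities): [(3, 6), (7, 11), (11, 13)]


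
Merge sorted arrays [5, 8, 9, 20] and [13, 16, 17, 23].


Compare heads, take smaller each step.
Merged: [5, 8, 9, 13, 16, 17, 20, 23]


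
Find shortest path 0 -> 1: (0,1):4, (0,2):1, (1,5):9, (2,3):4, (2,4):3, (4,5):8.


Dijkstra from 0:
Distances: {0: 0, 1: 4, 2: 1, 3: 5, 4: 4, 5: 12}
Shortest distance to 1 = 4, path = [0, 1]


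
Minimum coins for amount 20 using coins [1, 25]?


dp[0]=0; dp[i]=1+min(dp[i-c] for c in coins)
...dp[15]=15, dp[16]=16, dp[17]=17, dp[18]=18, dp[19]=19, dp[20]=20
Minimum coins for 20 = 20


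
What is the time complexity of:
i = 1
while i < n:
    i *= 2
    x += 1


Per nesting level: O(log n) = O(log n)
Complexity: O(log n)


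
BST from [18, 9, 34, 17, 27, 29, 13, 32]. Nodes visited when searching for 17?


BST root = 18
Search for 17: compare at each node
Path: [18, 9, 17]


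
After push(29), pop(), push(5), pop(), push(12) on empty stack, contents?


push(29) -> [29]
pop() returns 29 -> []
push(5) -> [5]
pop() returns 5 -> []
push(12) -> [12]
Final stack (bottom to top): [12]


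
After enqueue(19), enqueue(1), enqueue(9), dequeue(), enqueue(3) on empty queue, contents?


enqueue(19) -> [19]
enqueue(1) -> [19, 1]
enqueue(9) -> [19, 1, 9]
dequeue() returns 19 -> [1, 9]
enqueue(3) -> [1, 9, 3]
Final queue (front to back): [1, 9, 3]


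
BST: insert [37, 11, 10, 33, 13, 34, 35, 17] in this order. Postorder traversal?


Root = 37; build tree by BST insertion.
Postorder traversal: [10, 17, 13, 35, 34, 33, 11, 37]


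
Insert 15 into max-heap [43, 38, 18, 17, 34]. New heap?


Append 15: [43, 38, 18, 17, 34, 15]
Bubble up: no swaps needed
Result: [43, 38, 18, 17, 34, 15]


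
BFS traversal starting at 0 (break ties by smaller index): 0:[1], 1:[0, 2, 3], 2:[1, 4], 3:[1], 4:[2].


BFS queue: start with [0]
Visit order: [0, 1, 2, 3, 4]


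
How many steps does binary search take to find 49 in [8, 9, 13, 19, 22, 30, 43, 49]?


Search for 49:
[0,7] mid=3 arr[3]=19
[4,7] mid=5 arr[5]=30
[6,7] mid=6 arr[6]=43
[7,7] mid=7 arr[7]=49
Total: 4 comparisons


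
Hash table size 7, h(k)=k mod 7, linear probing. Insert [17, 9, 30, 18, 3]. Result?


Insertions: 17->slot 3; 9->slot 2; 30->slot 4; 18->slot 5; 3->slot 6
Table: [None, None, 9, 17, 30, 18, 3]


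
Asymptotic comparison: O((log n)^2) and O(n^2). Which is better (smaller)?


polylogarithmic grows slower than quadratic
O((log n)^2) is asymptotically smaller; O(n^2) grows faster


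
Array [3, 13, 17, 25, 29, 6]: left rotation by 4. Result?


Left rotate by 4: [29, 6, 3, 13, 17, 25]


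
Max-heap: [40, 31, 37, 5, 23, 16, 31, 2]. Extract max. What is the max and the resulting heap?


Max = 40
Replace root with last, heapify down
Resulting heap: [37, 31, 31, 5, 23, 16, 2]


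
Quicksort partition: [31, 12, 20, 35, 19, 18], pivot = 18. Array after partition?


Elements <= 18 go left of pivot.
Result: [12, 18, 20, 35, 19, 31], pivot at index 1


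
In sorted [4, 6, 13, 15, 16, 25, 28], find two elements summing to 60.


Two pointers: lo=0, hi=6
No pair sums to 60


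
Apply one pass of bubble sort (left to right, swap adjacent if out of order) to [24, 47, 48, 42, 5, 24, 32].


After one pass: [24, 47, 42, 5, 24, 32, 48]


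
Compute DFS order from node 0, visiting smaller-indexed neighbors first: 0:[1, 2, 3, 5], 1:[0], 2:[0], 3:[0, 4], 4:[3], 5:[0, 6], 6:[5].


DFS stack-based: start with [0]
Visit order: [0, 1, 2, 3, 4, 5, 6]


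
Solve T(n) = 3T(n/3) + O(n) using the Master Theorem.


a=3, b=3, c=1. log_3(3)=1 = c=1. Case 2: O(n^c log n) = O(n log n)
Complexity: O(n log n)


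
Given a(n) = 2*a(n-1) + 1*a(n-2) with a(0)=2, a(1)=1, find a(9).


Build bottom-up:
...a(7)=309, a(8)=746, a(9)=2*746+1*309=1801


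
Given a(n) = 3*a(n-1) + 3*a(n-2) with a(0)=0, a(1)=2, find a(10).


Build bottom-up:
...a(8)=18630, a(9)=70632, a(10)=3*70632+3*18630=267786


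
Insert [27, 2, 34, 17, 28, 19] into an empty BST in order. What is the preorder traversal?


Root = 27; build tree by BST insertion.
Preorder traversal: [27, 2, 17, 19, 34, 28]


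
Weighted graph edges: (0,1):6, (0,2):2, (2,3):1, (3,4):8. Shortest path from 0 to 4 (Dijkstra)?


Dijkstra from 0:
Distances: {0: 0, 1: 6, 2: 2, 3: 3, 4: 11}
Shortest distance to 4 = 11, path = [0, 2, 3, 4]


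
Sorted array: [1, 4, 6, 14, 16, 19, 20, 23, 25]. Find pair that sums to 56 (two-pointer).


Two pointers: lo=0, hi=8
No pair sums to 56


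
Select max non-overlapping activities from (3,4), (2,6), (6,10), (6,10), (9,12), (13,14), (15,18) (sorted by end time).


Greedy: pick earliest-ending, then skip overlaps.
Selected (4 activities): [(3, 4), (6, 10), (13, 14), (15, 18)]


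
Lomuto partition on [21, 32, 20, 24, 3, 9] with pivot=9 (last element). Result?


Elements <= 9 go left of pivot.
Result: [3, 9, 20, 24, 21, 32], pivot at index 1


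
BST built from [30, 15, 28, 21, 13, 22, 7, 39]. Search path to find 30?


BST root = 30
Search for 30: compare at each node
Path: [30]


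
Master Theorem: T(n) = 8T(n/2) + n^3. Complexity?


a=8, b=2, c=3. log_2(8)=3 = c=3. Case 2: O(n^c log n) = O(n^3 log n)
Complexity: O(n^3 log n)


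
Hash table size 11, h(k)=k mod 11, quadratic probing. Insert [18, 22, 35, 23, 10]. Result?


Insertions: 18->slot 7; 22->slot 0; 35->slot 2; 23->slot 1; 10->slot 10
Table: [22, 23, 35, None, None, None, None, 18, None, None, 10]


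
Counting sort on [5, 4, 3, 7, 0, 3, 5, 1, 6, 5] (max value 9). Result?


Count array: [1, 1, 0, 2, 1, 3, 1, 1, 0, 0]
Reconstruct: [0, 1, 3, 3, 4, 5, 5, 5, 6, 7]


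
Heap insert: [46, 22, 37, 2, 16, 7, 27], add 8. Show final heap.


Append 8: [46, 22, 37, 2, 16, 7, 27, 8]
Bubble up: swap idx 7(8) with idx 3(2)
Result: [46, 22, 37, 8, 16, 7, 27, 2]


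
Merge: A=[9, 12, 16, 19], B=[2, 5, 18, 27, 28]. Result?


Compare heads, take smaller each step.
Merged: [2, 5, 9, 12, 16, 18, 19, 27, 28]


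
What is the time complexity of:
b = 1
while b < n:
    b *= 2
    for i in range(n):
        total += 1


Per nesting level: O(log n) * O(n) = O(n log n)
Complexity: O(n log n)


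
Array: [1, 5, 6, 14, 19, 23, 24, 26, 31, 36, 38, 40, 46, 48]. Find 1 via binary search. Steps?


Search for 1:
[0,13] mid=6 arr[6]=24
[0,5] mid=2 arr[2]=6
[0,1] mid=0 arr[0]=1
Total: 3 comparisons


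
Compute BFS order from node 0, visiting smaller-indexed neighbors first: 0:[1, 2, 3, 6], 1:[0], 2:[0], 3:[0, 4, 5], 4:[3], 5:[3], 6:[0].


BFS queue: start with [0]
Visit order: [0, 1, 2, 3, 6, 4, 5]


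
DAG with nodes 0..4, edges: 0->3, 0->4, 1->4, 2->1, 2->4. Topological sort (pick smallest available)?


Kahn's algorithm, process smallest node first
Order: [0, 2, 1, 3, 4]


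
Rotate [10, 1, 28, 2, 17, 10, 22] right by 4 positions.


Right rotate by 4: [2, 17, 10, 22, 10, 1, 28]


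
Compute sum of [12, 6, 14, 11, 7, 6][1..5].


Prefix sums: [0, 12, 18, 32, 43, 50, 56]
Sum[1..5] = prefix[6] - prefix[1] = 56 - 12 = 44


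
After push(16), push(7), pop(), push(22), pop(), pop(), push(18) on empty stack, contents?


push(16) -> [16]
push(7) -> [16, 7]
pop() returns 7 -> [16]
push(22) -> [16, 22]
pop() returns 22 -> [16]
pop() returns 16 -> []
push(18) -> [18]
Final stack (bottom to top): [18]


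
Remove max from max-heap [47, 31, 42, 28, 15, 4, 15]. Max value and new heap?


Max = 47
Replace root with last, heapify down
Resulting heap: [42, 31, 15, 28, 15, 4]


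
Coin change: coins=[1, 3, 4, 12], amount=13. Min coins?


dp[0]=0; dp[i]=1+min(dp[i-c] for c in coins)
...dp[8]=2, dp[9]=3, dp[10]=3, dp[11]=3, dp[12]=1, dp[13]=2
Minimum coins for 13 = 2


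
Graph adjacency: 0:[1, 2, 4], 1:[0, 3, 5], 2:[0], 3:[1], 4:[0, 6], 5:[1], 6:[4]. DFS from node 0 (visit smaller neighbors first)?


DFS stack-based: start with [0]
Visit order: [0, 1, 3, 5, 2, 4, 6]


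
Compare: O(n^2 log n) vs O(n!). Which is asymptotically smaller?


n^2 log n grows slower than factorial
O(n^2 log n) is asymptotically smaller; O(n!) grows faster


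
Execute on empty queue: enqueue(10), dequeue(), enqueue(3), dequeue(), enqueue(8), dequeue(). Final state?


enqueue(10) -> [10]
dequeue() returns 10 -> []
enqueue(3) -> [3]
dequeue() returns 3 -> []
enqueue(8) -> [8]
dequeue() returns 8 -> []
Final queue (front to back): []


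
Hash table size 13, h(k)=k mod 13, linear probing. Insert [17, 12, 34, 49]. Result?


Insertions: 17->slot 4; 12->slot 12; 34->slot 8; 49->slot 10
Table: [None, None, None, None, 17, None, None, None, 34, None, 49, None, 12]


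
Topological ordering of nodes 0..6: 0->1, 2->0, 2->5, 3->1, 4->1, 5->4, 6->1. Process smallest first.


Kahn's algorithm, process smallest node first
Order: [2, 0, 3, 5, 4, 6, 1]


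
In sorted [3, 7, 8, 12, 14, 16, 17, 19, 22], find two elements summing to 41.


Two pointers: lo=0, hi=8
Found pair: (19, 22) summing to 41


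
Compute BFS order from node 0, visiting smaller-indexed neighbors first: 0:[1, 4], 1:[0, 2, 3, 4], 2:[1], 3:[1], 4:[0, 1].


BFS queue: start with [0]
Visit order: [0, 1, 4, 2, 3]


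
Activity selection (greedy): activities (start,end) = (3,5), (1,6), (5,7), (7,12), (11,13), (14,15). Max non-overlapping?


Greedy: pick earliest-ending, then skip overlaps.
Selected (4 activities): [(3, 5), (5, 7), (7, 12), (14, 15)]


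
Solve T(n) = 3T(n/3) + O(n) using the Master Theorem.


a=3, b=3, c=1. log_3(3)=1 = c=1. Case 2: O(n^c log n) = O(n log n)
Complexity: O(n log n)


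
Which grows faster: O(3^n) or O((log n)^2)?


polylogarithmic grows slower than exponential (base 3)
O((log n)^2) is asymptotically smaller; O(3^n) grows faster


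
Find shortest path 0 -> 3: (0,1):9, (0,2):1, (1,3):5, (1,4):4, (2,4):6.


Dijkstra from 0:
Distances: {0: 0, 1: 9, 2: 1, 3: 14, 4: 7}
Shortest distance to 3 = 14, path = [0, 1, 3]


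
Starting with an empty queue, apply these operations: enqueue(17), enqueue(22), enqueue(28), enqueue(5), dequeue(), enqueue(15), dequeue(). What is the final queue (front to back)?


enqueue(17) -> [17]
enqueue(22) -> [17, 22]
enqueue(28) -> [17, 22, 28]
enqueue(5) -> [17, 22, 28, 5]
dequeue() returns 17 -> [22, 28, 5]
enqueue(15) -> [22, 28, 5, 15]
dequeue() returns 22 -> [28, 5, 15]
Final queue (front to back): [28, 5, 15]


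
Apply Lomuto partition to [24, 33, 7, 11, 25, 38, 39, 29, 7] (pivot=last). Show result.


Elements <= 7 go left of pivot.
Result: [7, 7, 24, 11, 25, 38, 39, 29, 33], pivot at index 1


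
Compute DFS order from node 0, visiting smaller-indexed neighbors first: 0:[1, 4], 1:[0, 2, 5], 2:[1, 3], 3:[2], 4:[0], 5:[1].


DFS stack-based: start with [0]
Visit order: [0, 1, 2, 3, 5, 4]


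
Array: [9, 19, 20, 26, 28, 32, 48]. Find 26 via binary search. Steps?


Search for 26:
[0,6] mid=3 arr[3]=26
Total: 1 comparisons


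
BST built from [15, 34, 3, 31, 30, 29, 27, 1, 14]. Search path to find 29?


BST root = 15
Search for 29: compare at each node
Path: [15, 34, 31, 30, 29]


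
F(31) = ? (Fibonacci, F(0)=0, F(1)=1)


F(n)=F(n-1)+F(n-2)
...F(29)=514229, F(30)=832040, F(31)=1346269


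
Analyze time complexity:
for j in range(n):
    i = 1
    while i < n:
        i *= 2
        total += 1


Per nesting level: O(n) * O(log n) = O(n log n)
Complexity: O(n log n)


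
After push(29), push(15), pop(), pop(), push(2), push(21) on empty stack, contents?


push(29) -> [29]
push(15) -> [29, 15]
pop() returns 15 -> [29]
pop() returns 29 -> []
push(2) -> [2]
push(21) -> [2, 21]
Final stack (bottom to top): [2, 21]


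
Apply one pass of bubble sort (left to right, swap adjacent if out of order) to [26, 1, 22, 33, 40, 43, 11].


After one pass: [1, 22, 26, 33, 40, 11, 43]


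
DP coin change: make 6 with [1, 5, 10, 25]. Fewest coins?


dp[0]=0; dp[i]=1+min(dp[i-c] for c in coins)
...dp[1]=1, dp[2]=2, dp[3]=3, dp[4]=4, dp[5]=1, dp[6]=2
Minimum coins for 6 = 2


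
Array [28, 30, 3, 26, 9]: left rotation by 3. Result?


Left rotate by 3: [26, 9, 28, 30, 3]


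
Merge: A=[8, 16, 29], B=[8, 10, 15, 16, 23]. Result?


Compare heads, take smaller each step.
Merged: [8, 8, 10, 15, 16, 16, 23, 29]


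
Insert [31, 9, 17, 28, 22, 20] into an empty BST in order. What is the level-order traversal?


Root = 31; build tree by BST insertion.
Level-Order traversal: [31, 9, 17, 28, 22, 20]


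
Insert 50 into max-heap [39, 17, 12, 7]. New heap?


Append 50: [39, 17, 12, 7, 50]
Bubble up: swap idx 4(50) with idx 1(17); swap idx 1(50) with idx 0(39)
Result: [50, 39, 12, 7, 17]


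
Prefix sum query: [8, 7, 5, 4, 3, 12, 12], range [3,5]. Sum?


Prefix sums: [0, 8, 15, 20, 24, 27, 39, 51]
Sum[3..5] = prefix[6] - prefix[3] = 39 - 20 = 19


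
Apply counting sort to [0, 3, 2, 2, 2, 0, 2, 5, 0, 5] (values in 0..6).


Count array: [3, 0, 4, 1, 0, 2, 0]
Reconstruct: [0, 0, 0, 2, 2, 2, 2, 3, 5, 5]


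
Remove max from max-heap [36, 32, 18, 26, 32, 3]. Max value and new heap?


Max = 36
Replace root with last, heapify down
Resulting heap: [32, 32, 18, 26, 3]


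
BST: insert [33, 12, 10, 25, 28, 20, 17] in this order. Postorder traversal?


Root = 33; build tree by BST insertion.
Postorder traversal: [10, 17, 20, 28, 25, 12, 33]


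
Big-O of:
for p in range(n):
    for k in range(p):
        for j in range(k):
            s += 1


Per nesting level: O(n) * O(n) [triangular over p] * O(n) [triangular over k] = O(n^3)
Complexity: O(n^3)


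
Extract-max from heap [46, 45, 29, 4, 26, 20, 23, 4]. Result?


Max = 46
Replace root with last, heapify down
Resulting heap: [45, 26, 29, 4, 4, 20, 23]


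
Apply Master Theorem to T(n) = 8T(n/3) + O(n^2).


a=8, b=3, c=2. log_3(8)=1.893 < c=2. Case 3: O(n^c) = O(n^2)
Complexity: O(n^2)


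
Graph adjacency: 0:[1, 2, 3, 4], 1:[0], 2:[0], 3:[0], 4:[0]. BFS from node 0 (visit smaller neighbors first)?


BFS queue: start with [0]
Visit order: [0, 1, 2, 3, 4]


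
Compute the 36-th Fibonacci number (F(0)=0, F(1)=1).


F(n)=F(n-1)+F(n-2)
...F(34)=5702887, F(35)=9227465, F(36)=14930352


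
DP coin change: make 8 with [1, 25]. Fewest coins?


dp[0]=0; dp[i]=1+min(dp[i-c] for c in coins)
...dp[3]=3, dp[4]=4, dp[5]=5, dp[6]=6, dp[7]=7, dp[8]=8
Minimum coins for 8 = 8


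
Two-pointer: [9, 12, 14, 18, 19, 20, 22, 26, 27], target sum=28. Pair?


Two pointers: lo=0, hi=8
Found pair: (9, 19) summing to 28


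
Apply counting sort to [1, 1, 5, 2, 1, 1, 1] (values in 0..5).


Count array: [0, 5, 1, 0, 0, 1]
Reconstruct: [1, 1, 1, 1, 1, 2, 5]


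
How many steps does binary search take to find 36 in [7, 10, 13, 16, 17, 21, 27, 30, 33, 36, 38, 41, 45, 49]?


Search for 36:
[0,13] mid=6 arr[6]=27
[7,13] mid=10 arr[10]=38
[7,9] mid=8 arr[8]=33
[9,9] mid=9 arr[9]=36
Total: 4 comparisons


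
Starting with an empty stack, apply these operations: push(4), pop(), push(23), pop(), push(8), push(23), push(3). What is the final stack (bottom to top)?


push(4) -> [4]
pop() returns 4 -> []
push(23) -> [23]
pop() returns 23 -> []
push(8) -> [8]
push(23) -> [8, 23]
push(3) -> [8, 23, 3]
Final stack (bottom to top): [8, 23, 3]


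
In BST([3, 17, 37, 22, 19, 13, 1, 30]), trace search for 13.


BST root = 3
Search for 13: compare at each node
Path: [3, 17, 13]


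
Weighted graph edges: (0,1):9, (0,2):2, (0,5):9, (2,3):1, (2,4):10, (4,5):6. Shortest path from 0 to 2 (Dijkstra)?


Dijkstra from 0:
Distances: {0: 0, 1: 9, 2: 2, 3: 3, 4: 12, 5: 9}
Shortest distance to 2 = 2, path = [0, 2]


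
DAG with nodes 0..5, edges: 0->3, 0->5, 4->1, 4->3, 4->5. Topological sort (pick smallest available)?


Kahn's algorithm, process smallest node first
Order: [0, 2, 4, 1, 3, 5]


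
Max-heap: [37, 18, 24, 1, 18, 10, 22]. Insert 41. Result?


Append 41: [37, 18, 24, 1, 18, 10, 22, 41]
Bubble up: swap idx 7(41) with idx 3(1); swap idx 3(41) with idx 1(18); swap idx 1(41) with idx 0(37)
Result: [41, 37, 24, 18, 18, 10, 22, 1]


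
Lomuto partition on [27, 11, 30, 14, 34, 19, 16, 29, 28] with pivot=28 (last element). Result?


Elements <= 28 go left of pivot.
Result: [27, 11, 14, 19, 16, 28, 34, 29, 30], pivot at index 5


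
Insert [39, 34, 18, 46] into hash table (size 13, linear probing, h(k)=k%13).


Insertions: 39->slot 0; 34->slot 8; 18->slot 5; 46->slot 7
Table: [39, None, None, None, None, 18, None, 46, 34, None, None, None, None]


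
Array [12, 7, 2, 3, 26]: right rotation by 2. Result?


Right rotate by 2: [3, 26, 12, 7, 2]


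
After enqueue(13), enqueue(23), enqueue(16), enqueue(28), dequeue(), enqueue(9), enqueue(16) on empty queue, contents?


enqueue(13) -> [13]
enqueue(23) -> [13, 23]
enqueue(16) -> [13, 23, 16]
enqueue(28) -> [13, 23, 16, 28]
dequeue() returns 13 -> [23, 16, 28]
enqueue(9) -> [23, 16, 28, 9]
enqueue(16) -> [23, 16, 28, 9, 16]
Final queue (front to back): [23, 16, 28, 9, 16]


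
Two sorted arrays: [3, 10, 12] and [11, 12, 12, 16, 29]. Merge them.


Compare heads, take smaller each step.
Merged: [3, 10, 11, 12, 12, 12, 16, 29]


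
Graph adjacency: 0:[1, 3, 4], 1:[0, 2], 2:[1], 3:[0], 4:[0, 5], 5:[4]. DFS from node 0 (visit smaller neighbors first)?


DFS stack-based: start with [0]
Visit order: [0, 1, 2, 3, 4, 5]


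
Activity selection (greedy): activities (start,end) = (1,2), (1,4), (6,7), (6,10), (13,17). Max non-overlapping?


Greedy: pick earliest-ending, then skip overlaps.
Selected (3 activities): [(1, 2), (6, 7), (13, 17)]
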